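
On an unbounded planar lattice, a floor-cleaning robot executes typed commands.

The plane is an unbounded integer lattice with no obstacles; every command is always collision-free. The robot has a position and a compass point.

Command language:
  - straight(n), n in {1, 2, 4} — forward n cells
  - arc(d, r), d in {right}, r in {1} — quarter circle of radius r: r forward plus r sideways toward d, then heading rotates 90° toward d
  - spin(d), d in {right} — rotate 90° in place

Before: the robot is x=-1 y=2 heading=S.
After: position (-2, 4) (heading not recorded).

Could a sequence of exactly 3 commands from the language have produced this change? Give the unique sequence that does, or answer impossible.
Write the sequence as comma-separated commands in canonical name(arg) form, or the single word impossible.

spin(right), arc(right, 1), straight(1)

key: running straight(1) before spin(right) would end elsewhere — order is forced
begin: x=-1 y=2 heading=S
1. spin(right) → x=-1 y=2 heading=W
2. arc(right, 1) → x=-2 y=3 heading=N
3. straight(1) → x=-2 y=4 heading=N
no rival 3-sequence matches.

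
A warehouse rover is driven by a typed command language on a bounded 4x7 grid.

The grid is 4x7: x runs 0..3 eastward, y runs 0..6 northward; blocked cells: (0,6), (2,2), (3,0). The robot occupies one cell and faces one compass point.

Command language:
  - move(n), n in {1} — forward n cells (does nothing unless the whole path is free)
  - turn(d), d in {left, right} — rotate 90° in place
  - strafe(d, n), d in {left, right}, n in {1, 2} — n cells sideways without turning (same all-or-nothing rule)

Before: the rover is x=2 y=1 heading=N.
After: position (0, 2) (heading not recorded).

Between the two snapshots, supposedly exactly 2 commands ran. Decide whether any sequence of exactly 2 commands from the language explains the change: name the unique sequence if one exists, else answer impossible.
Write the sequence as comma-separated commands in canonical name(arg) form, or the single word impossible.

strafe(left, 2), move(1)

key: order matters: swapping strafe(left, 2) and move(1) lands elsewhere
initial: x=2 y=1 heading=N
step 1 (strafe(left, 2)): x=0 y=1 heading=N
step 2 (move(1)): x=0 y=2 heading=N
uniquely the one of 49 2-step routes that fits.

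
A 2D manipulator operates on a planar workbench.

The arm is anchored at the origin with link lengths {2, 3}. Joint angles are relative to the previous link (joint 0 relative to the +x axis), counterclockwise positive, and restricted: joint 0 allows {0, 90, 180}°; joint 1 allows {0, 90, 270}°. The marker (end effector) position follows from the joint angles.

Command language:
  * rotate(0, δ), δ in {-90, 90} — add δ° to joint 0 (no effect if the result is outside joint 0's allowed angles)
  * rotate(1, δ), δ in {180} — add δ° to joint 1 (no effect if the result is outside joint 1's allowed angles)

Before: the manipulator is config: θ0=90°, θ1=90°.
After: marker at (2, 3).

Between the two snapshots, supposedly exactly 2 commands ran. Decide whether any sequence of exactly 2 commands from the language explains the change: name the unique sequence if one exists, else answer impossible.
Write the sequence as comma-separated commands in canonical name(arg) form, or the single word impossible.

rotate(0, -90), rotate(0, -90)

t0: config: θ0=90°, θ1=90°
t=1 rotate(0, -90) ⇒ config: θ0=0°, θ1=90°
t=2 rotate(0, -90) ⇒ config: θ0=0°, θ1=90°
all 9 alternatives checked — unique.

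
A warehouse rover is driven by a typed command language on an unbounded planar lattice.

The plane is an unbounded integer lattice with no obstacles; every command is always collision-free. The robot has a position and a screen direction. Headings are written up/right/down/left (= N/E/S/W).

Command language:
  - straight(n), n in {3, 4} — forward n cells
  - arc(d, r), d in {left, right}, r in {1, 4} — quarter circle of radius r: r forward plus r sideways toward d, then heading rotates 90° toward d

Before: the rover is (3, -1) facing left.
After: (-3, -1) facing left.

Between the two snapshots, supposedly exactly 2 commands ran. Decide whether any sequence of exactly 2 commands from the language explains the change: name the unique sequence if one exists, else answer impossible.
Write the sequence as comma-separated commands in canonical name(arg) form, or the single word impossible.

key: still facing W at the end — nothing in the sequence rotates
from: (3, -1) facing left
[1] after straight(3): (0, -1) facing left
[2] after straight(3): (-3, -1) facing left
all 36 alternatives checked — unique.

straight(3), straight(3)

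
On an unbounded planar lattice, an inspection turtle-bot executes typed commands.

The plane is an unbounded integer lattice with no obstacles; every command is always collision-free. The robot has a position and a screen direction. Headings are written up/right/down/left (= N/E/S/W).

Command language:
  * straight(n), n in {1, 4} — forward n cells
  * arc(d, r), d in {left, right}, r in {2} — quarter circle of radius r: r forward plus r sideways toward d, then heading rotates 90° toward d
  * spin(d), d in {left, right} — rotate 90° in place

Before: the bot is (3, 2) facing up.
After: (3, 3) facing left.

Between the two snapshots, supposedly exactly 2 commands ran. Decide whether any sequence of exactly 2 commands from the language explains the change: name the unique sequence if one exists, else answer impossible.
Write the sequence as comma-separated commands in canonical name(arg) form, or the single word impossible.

straight(1), spin(left)

key: order matters: swapping straight(1) and spin(left) lands elsewhere
initial: (3, 2) facing up
step 1 (straight(1)): (3, 3) facing up
step 2 (spin(left)): (3, 3) facing left
all 36 alternatives checked — unique.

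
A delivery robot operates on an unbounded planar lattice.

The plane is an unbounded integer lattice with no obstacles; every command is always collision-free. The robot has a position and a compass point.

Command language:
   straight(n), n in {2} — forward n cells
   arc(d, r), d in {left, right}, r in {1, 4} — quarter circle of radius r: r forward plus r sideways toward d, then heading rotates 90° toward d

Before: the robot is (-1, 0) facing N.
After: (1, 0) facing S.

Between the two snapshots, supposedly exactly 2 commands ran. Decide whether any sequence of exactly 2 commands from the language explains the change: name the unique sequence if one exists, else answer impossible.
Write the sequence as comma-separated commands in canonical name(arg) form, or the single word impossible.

key: position moved to (1,0) AND the heading swung to S — translation plus rotation needed
from: (-1, 0) facing N
step 1 (arc(right, 1)): (0, 1) facing E
step 2 (arc(right, 1)): (1, 0) facing S
uniquely the one of 25 2-step routes that fits.

arc(right, 1), arc(right, 1)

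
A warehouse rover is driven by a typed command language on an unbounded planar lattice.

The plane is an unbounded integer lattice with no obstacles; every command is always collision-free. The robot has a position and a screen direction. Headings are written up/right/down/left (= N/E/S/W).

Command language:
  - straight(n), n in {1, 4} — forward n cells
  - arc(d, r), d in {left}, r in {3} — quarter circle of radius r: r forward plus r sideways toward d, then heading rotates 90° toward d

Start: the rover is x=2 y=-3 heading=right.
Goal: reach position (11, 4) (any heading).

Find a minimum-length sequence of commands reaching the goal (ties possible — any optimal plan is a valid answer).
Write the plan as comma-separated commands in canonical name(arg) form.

start: x=2 y=-3 heading=right
[1] after straight(4): x=6 y=-3 heading=right
[2] after straight(1): x=7 y=-3 heading=right
[3] after straight(1): x=8 y=-3 heading=right
[4] after arc(left, 3): x=11 y=0 heading=up
[5] after straight(4): x=11 y=4 heading=up
shorter routes all fall short; 5 is best.

straight(4), straight(1), straight(1), arc(left, 3), straight(4)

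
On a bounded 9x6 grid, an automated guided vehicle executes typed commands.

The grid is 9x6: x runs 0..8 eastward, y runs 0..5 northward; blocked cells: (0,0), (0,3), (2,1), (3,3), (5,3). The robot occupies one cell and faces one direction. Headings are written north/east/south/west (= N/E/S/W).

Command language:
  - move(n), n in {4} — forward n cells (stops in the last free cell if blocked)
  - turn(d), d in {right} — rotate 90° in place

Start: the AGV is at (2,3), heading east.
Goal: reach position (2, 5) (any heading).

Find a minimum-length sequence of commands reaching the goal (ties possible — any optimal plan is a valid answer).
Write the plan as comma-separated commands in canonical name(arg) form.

from: at (2,3), heading east
[1] after turn(right): at (2,3), heading south
[2] after turn(right): at (2,3), heading west
[3] after turn(right): at (2,3), heading north
[4] after move(4): at (2,5), heading north
minimal: 4 command(s), checked below 4.

turn(right), turn(right), turn(right), move(4)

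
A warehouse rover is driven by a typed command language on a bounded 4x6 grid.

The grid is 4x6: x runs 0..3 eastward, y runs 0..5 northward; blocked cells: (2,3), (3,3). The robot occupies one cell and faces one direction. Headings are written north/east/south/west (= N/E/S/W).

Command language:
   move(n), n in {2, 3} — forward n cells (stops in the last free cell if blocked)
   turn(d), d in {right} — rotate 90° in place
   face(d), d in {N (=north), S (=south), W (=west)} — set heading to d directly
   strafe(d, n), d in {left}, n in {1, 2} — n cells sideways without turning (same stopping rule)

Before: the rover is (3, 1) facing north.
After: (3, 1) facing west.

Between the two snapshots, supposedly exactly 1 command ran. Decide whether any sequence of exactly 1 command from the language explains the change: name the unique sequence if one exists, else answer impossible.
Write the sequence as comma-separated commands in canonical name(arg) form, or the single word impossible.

key: parked at (3,1) the whole time — nothing moves the robot
begin: (3, 1) facing north
[1] after face(W): (3, 1) facing west
uniquely the one of 8 1-step routes that fits.

face(W)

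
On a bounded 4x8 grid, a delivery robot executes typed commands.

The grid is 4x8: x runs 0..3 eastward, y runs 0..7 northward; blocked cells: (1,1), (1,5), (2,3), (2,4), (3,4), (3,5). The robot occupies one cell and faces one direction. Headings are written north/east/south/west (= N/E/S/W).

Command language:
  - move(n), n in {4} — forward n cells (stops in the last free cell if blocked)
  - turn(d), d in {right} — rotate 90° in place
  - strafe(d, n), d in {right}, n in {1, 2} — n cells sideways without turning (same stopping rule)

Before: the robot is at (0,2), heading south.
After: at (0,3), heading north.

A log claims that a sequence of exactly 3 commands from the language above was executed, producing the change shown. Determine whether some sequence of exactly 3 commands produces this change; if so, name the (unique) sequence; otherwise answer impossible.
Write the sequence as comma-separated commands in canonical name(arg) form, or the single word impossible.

turn(right), strafe(right, 1), turn(right)

key: position moved to (0,3) AND the heading swung to N — translation plus rotation needed
initial: at (0,2), heading south
[1] after turn(right): at (0,2), heading west
[2] after strafe(right, 1): at (0,3), heading west
[3] after turn(right): at (0,3), heading north
no rival 3-sequence matches.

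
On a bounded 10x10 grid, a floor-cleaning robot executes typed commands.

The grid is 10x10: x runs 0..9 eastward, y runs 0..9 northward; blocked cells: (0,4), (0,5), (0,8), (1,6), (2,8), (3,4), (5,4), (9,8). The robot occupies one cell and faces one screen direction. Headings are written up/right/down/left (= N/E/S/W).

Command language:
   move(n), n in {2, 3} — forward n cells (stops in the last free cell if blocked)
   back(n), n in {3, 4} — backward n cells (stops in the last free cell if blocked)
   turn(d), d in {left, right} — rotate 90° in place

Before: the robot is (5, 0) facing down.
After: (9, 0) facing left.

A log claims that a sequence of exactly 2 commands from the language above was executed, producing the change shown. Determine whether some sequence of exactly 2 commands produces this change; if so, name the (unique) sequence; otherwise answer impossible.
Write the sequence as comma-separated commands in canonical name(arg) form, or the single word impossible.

turn(right), back(4)

key: cell and facing (now W) both changed — the 2 commands mix motion and turning
from: (5, 0) facing down
step 1 (turn(right)): (5, 0) facing left
step 2 (back(4)): (9, 0) facing left
all 36 alternatives checked — unique.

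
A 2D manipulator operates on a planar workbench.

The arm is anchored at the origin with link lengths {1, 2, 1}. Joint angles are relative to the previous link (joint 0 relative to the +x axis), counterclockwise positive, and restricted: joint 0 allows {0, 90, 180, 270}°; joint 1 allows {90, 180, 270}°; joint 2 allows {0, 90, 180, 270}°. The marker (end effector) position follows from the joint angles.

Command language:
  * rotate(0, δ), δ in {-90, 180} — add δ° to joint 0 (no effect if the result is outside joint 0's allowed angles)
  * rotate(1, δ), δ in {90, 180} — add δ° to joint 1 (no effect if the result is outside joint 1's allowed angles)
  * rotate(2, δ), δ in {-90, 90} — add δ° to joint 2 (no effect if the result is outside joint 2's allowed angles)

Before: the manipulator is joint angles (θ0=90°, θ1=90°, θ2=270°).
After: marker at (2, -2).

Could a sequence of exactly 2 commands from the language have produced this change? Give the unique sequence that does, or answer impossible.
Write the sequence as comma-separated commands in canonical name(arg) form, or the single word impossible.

initial: joint angles (θ0=90°, θ1=90°, θ2=270°)
[1] after rotate(0, -90): joint angles (θ0=0°, θ1=90°, θ2=270°)
[2] after rotate(0, -90): joint angles (θ0=270°, θ1=90°, θ2=270°)
no other 2-command option fits: unique.

rotate(0, -90), rotate(0, -90)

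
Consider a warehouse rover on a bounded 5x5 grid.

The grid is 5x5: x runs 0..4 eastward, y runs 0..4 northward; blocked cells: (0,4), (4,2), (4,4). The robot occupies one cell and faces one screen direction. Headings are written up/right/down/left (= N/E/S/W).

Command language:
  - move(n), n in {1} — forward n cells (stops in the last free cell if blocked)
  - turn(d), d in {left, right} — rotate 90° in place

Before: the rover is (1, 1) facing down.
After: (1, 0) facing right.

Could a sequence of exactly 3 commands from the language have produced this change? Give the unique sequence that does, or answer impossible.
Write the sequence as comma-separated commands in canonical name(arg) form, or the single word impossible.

move(1), move(1), turn(left)

key: position moved to (1,0) AND the heading swung to E — translation plus rotation needed
start: (1, 1) facing down
[1] after move(1): (1, 0) facing down
[2] after move(1): (1, 0) facing down
[3] after turn(left): (1, 0) facing right
uniquely the one of 27 3-step routes that fits.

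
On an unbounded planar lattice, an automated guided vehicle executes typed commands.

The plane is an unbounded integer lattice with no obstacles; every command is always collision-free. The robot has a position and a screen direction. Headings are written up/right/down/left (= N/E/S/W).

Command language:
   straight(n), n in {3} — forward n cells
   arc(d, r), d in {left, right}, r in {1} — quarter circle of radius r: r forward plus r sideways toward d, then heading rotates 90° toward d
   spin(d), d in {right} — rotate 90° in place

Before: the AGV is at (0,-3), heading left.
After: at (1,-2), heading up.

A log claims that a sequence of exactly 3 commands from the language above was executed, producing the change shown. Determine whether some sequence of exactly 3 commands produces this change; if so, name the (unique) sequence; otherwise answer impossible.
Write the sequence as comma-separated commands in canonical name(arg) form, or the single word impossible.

spin(right), spin(right), arc(left, 1)

key: position moved to (1,-2) AND the heading swung to N — translation plus rotation needed
t0: at (0,-3), heading left
t=1 spin(right) ⇒ at (0,-3), heading up
t=2 spin(right) ⇒ at (0,-3), heading right
t=3 arc(left, 1) ⇒ at (1,-2), heading up
uniquely the one of 64 3-step routes that fits.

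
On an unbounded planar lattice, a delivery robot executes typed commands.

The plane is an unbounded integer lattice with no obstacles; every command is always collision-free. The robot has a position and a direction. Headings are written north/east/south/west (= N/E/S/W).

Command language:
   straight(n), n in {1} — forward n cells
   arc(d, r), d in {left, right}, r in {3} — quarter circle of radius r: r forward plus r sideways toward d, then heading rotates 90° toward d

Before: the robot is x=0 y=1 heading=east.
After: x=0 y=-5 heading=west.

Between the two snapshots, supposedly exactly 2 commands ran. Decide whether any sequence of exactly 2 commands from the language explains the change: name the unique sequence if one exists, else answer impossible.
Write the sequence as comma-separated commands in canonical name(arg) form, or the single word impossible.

arc(right, 3), arc(right, 3)

key: position moved to (0,-5) AND the heading swung to W — translation plus rotation needed
t0: x=0 y=1 heading=east
[1] after arc(right, 3): x=3 y=-2 heading=south
[2] after arc(right, 3): x=0 y=-5 heading=west
all 9 alternatives checked — unique.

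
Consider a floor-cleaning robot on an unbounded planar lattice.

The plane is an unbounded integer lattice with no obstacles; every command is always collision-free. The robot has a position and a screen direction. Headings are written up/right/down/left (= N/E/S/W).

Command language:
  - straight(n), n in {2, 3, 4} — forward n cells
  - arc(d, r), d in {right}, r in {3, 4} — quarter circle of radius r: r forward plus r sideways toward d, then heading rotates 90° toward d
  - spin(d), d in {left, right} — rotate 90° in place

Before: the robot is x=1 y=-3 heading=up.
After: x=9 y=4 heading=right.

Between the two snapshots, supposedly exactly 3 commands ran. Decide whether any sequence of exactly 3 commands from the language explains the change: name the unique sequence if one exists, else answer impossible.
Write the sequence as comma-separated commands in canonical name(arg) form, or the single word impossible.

straight(3), arc(right, 4), straight(4)

key: position moved to (9,4) AND the heading swung to E — translation plus rotation needed
t0: x=1 y=-3 heading=up
1. straight(3) → x=1 y=0 heading=up
2. arc(right, 4) → x=5 y=4 heading=right
3. straight(4) → x=9 y=4 heading=right
all 343 alternatives checked — unique.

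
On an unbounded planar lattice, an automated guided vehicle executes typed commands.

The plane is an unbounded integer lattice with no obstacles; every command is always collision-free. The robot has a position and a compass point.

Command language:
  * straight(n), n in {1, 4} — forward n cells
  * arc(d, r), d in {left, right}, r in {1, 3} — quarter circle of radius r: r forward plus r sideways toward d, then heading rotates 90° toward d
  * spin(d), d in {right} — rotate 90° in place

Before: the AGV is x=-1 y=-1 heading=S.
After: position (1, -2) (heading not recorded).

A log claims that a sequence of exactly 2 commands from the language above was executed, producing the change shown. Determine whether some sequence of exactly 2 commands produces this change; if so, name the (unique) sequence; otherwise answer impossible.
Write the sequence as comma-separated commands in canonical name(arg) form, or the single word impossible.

arc(left, 1), straight(1)

key: order matters: swapping arc(left, 1) and straight(1) lands elsewhere
t0: x=-1 y=-1 heading=S
step 1 (arc(left, 1)): x=0 y=-2 heading=E
step 2 (straight(1)): x=1 y=-2 heading=E
uniquely the one of 49 2-step routes that fits.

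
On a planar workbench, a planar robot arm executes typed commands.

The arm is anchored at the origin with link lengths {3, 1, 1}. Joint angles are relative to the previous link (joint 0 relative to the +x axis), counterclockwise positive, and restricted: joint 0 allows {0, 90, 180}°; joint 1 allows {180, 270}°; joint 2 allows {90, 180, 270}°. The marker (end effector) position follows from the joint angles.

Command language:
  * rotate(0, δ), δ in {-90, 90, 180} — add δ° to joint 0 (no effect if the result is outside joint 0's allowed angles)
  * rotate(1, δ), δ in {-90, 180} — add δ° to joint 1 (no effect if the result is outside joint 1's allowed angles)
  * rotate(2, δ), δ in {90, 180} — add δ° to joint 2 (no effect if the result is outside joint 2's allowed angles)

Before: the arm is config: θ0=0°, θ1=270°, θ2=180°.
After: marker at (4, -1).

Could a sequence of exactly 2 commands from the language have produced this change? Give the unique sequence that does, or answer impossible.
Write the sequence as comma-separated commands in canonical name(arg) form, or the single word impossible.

key: running rotate(2, 180) before rotate(2, 90) would end elsewhere — order is forced
start: config: θ0=0°, θ1=270°, θ2=180°
step 1 (rotate(2, 90)): config: θ0=0°, θ1=270°, θ2=270°
step 2 (rotate(2, 180)): config: θ0=0°, θ1=270°, θ2=90°
no other 2-command option fits: unique.

rotate(2, 90), rotate(2, 180)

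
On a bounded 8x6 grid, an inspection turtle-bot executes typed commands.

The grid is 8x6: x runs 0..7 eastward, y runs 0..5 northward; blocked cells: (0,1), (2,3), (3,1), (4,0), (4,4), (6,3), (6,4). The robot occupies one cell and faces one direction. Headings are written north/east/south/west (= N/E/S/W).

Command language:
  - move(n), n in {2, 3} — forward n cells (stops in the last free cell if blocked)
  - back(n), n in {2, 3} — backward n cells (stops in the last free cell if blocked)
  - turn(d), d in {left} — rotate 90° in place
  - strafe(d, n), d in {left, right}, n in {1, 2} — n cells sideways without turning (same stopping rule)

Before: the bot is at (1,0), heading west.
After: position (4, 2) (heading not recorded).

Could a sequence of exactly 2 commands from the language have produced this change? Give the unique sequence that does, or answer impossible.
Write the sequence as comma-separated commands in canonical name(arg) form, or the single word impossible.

strafe(right, 2), back(3)

key: order matters: swapping strafe(right, 2) and back(3) lands elsewhere
begin: at (1,0), heading west
step 1 (strafe(right, 2)): at (1,2), heading west
step 2 (back(3)): at (4,2), heading west
no other 2-command option fits: unique.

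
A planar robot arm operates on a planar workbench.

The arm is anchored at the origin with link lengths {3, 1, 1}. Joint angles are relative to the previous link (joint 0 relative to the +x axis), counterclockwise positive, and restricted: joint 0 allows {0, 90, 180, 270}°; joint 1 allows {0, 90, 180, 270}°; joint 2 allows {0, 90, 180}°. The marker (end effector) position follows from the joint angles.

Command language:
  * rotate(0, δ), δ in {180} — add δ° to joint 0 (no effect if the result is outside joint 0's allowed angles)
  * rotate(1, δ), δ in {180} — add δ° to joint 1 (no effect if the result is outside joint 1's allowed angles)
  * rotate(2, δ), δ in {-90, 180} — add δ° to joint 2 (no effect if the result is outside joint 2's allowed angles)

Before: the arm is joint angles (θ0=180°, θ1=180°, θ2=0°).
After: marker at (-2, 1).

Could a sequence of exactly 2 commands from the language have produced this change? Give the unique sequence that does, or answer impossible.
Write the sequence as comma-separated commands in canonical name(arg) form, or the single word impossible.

rotate(2, 180), rotate(2, -90)

key: order matters: swapping rotate(2, 180) and rotate(2, -90) lands elsewhere
initial: joint angles (θ0=180°, θ1=180°, θ2=0°)
1. rotate(2, 180) → joint angles (θ0=180°, θ1=180°, θ2=180°)
2. rotate(2, -90) → joint angles (θ0=180°, θ1=180°, θ2=90°)
no other 2-command option fits: unique.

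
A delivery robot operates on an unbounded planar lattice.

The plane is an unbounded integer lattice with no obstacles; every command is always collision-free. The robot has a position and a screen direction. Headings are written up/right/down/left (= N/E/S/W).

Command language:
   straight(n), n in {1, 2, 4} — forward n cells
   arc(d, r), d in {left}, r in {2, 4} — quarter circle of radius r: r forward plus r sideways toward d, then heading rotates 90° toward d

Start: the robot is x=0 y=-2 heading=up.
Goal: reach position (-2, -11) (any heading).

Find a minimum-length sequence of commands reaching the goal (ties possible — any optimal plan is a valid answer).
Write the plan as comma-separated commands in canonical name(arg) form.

initial: x=0 y=-2 heading=up
1. arc(left, 2) → x=-2 y=0 heading=left
2. arc(left, 4) → x=-6 y=-4 heading=down
3. straight(1) → x=-6 y=-5 heading=down
4. straight(2) → x=-6 y=-7 heading=down
5. arc(left, 4) → x=-2 y=-11 heading=right
minimal: 5 command(s), checked below 5.

arc(left, 2), arc(left, 4), straight(1), straight(2), arc(left, 4)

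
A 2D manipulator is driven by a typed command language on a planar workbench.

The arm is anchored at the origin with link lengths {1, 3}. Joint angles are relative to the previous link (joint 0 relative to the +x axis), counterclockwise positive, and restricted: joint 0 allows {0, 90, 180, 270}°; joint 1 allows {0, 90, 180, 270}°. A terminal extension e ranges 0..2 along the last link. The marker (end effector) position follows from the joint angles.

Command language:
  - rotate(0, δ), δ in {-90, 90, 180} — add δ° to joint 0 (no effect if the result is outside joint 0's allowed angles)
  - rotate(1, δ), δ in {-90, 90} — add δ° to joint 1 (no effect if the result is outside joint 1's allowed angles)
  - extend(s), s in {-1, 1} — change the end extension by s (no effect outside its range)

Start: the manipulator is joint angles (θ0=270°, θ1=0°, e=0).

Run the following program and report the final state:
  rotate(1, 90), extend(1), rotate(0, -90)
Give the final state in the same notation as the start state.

initial: joint angles (θ0=270°, θ1=0°, e=0)
step 1 (rotate(1, 90)): joint angles (θ0=270°, θ1=90°, e=0)
step 2 (extend(1)): joint angles (θ0=270°, θ1=90°, e=1)
step 3 (rotate(0, -90)): joint angles (θ0=180°, θ1=90°, e=1)

joint angles (θ0=180°, θ1=90°, e=1)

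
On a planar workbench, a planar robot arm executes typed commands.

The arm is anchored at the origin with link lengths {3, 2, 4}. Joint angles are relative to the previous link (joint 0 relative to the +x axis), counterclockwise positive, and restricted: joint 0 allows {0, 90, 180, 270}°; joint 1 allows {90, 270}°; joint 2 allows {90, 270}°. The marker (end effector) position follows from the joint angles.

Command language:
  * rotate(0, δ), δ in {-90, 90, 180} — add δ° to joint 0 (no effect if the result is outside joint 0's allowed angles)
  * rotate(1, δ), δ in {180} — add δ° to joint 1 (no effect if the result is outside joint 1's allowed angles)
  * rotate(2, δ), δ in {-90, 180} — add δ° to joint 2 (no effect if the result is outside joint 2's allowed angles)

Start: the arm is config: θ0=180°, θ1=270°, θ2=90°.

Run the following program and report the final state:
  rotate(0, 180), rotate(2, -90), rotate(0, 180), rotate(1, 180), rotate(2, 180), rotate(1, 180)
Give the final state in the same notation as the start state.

t0: config: θ0=180°, θ1=270°, θ2=90°
step 1 (rotate(0, 180)): config: θ0=0°, θ1=270°, θ2=90°
step 2 (rotate(2, -90)): config: θ0=0°, θ1=270°, θ2=90°
step 3 (rotate(0, 180)): config: θ0=180°, θ1=270°, θ2=90°
step 4 (rotate(1, 180)): config: θ0=180°, θ1=90°, θ2=90°
step 5 (rotate(2, 180)): config: θ0=180°, θ1=90°, θ2=270°
step 6 (rotate(1, 180)): config: θ0=180°, θ1=270°, θ2=270°

config: θ0=180°, θ1=270°, θ2=270°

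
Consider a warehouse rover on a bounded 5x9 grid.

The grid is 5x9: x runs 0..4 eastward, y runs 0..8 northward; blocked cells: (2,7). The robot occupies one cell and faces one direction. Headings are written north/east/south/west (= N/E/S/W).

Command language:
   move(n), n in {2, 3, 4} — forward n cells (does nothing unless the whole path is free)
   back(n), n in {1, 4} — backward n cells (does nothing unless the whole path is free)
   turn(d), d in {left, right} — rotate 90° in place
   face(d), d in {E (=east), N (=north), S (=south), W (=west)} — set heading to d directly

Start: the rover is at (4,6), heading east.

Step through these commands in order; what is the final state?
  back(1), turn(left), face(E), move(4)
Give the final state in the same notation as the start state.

initial: at (4,6), heading east
[1] after back(1): at (3,6), heading east
[2] after turn(left): at (3,6), heading north
[3] after face(E): at (3,6), heading east
[4] after move(4): at (3,6), heading east

at (3,6), heading east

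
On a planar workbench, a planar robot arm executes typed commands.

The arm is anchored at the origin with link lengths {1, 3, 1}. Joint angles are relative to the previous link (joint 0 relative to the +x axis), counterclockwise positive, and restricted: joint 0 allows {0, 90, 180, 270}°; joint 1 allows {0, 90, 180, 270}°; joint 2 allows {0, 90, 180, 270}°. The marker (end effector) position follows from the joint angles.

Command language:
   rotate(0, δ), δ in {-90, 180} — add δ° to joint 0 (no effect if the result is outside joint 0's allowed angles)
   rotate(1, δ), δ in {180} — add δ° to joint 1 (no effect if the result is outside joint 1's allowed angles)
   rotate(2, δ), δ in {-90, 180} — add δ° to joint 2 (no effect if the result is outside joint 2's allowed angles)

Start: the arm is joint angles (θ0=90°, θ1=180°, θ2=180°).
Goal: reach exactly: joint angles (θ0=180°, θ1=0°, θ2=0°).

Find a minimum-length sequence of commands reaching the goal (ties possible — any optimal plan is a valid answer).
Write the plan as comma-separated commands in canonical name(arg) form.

rotate(0, -90), rotate(2, 180), rotate(0, 180), rotate(1, 180)

from: joint angles (θ0=90°, θ1=180°, θ2=180°)
step 1 (rotate(0, -90)): joint angles (θ0=0°, θ1=180°, θ2=180°)
step 2 (rotate(2, 180)): joint angles (θ0=0°, θ1=180°, θ2=0°)
step 3 (rotate(0, 180)): joint angles (θ0=180°, θ1=180°, θ2=0°)
step 4 (rotate(1, 180)): joint angles (θ0=180°, θ1=0°, θ2=0°)
minimal: 4 command(s), checked below 4.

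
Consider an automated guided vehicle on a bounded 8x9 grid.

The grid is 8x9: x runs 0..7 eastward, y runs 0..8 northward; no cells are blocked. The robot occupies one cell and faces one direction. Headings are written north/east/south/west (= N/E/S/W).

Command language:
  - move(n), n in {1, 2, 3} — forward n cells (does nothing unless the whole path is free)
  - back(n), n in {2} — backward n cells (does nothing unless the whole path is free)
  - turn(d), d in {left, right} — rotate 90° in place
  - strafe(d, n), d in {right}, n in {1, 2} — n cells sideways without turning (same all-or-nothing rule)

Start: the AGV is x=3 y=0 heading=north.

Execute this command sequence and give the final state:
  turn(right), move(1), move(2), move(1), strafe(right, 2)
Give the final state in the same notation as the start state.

t0: x=3 y=0 heading=north
t=1 turn(right) ⇒ x=3 y=0 heading=east
t=2 move(1) ⇒ x=4 y=0 heading=east
t=3 move(2) ⇒ x=6 y=0 heading=east
t=4 move(1) ⇒ x=7 y=0 heading=east
t=5 strafe(right, 2) ⇒ x=7 y=0 heading=east

x=7 y=0 heading=east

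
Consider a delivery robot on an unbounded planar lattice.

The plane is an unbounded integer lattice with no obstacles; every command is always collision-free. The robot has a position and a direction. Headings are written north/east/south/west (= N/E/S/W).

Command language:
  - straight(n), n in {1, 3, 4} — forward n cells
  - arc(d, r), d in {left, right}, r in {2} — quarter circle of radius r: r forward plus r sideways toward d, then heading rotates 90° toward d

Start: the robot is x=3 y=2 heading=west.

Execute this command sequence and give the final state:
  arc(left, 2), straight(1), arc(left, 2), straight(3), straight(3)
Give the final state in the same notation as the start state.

x=9 y=-3 heading=east

begin: x=3 y=2 heading=west
t=1 arc(left, 2) ⇒ x=1 y=0 heading=south
t=2 straight(1) ⇒ x=1 y=-1 heading=south
t=3 arc(left, 2) ⇒ x=3 y=-3 heading=east
t=4 straight(3) ⇒ x=6 y=-3 heading=east
t=5 straight(3) ⇒ x=9 y=-3 heading=east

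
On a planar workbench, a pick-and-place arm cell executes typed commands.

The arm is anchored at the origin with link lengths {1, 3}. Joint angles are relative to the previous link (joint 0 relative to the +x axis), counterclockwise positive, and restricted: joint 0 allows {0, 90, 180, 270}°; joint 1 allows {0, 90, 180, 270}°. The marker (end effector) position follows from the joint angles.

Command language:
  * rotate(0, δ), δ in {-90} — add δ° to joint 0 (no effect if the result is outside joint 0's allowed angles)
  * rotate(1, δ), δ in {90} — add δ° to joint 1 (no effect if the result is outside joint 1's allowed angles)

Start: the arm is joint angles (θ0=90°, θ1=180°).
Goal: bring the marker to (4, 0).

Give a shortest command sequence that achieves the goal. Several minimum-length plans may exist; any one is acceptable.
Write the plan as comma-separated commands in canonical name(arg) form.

initial: joint angles (θ0=90°, θ1=180°)
[1] after rotate(1, 90): joint angles (θ0=90°, θ1=270°)
[2] after rotate(1, 90): joint angles (θ0=90°, θ1=0°)
[3] after rotate(0, -90): joint angles (θ0=0°, θ1=0°)
minimal: 3 command(s), checked below 3.

rotate(1, 90), rotate(1, 90), rotate(0, -90)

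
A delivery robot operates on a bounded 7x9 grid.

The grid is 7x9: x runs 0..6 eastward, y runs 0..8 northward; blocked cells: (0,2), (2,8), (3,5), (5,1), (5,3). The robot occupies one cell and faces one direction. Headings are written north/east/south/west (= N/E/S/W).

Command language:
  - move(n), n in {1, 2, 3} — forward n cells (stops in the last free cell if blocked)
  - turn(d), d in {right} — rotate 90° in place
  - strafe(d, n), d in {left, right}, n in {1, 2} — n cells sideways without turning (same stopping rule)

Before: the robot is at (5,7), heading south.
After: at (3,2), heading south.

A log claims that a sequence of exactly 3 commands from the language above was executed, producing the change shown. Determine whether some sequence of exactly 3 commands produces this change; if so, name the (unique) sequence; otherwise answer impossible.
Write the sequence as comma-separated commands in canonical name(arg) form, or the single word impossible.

move(3), strafe(right, 2), move(2)

key: order matters: swapping move(3) and move(2) lands elsewhere
start: at (5,7), heading south
1. move(3) → at (5,4), heading south
2. strafe(right, 2) → at (3,4), heading south
3. move(2) → at (3,2), heading south
uniquely the one of 512 3-step routes that fits.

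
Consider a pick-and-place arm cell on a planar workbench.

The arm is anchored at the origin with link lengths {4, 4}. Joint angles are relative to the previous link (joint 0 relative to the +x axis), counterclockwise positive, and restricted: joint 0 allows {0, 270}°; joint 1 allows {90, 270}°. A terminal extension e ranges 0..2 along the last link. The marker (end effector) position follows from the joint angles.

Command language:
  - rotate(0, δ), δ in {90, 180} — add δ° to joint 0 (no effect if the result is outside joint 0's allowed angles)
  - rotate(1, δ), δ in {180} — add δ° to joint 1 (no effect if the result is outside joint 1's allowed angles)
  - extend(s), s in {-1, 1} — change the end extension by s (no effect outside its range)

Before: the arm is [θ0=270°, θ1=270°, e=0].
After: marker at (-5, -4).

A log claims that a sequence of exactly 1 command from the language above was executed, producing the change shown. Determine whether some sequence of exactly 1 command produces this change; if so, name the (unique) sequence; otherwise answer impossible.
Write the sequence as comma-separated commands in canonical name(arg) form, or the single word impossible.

extend(1)

begin: [θ0=270°, θ1=270°, e=0]
t=1 extend(1) ⇒ [θ0=270°, θ1=270°, e=1]
uniquely the one of 5 1-step routes that fits.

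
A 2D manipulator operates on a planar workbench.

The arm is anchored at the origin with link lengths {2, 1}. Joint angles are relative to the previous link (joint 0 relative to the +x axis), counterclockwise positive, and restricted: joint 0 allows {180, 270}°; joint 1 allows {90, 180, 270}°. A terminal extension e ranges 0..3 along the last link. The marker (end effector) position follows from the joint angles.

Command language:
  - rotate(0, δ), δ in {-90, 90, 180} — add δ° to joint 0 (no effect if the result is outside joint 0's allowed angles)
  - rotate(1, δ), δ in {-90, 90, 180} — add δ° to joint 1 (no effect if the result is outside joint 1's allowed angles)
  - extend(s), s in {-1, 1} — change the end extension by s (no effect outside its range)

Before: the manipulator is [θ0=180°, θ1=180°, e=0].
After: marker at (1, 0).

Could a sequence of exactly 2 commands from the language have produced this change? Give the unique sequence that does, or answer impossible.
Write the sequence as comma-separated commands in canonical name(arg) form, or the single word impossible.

initial: [θ0=180°, θ1=180°, e=0]
[1] after extend(1): [θ0=180°, θ1=180°, e=1]
[2] after extend(1): [θ0=180°, θ1=180°, e=2]
no rival 2-sequence matches.

extend(1), extend(1)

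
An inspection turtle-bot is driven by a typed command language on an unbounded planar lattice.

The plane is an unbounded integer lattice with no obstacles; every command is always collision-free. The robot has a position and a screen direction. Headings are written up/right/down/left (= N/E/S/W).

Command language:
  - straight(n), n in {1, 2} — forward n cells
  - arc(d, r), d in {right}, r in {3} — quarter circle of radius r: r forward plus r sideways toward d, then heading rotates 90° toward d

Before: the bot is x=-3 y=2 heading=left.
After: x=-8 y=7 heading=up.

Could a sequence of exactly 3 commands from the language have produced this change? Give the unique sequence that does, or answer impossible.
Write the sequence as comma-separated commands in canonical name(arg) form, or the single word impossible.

key: cell and facing (now N) both changed — the 3 commands mix motion and turning
start: x=-3 y=2 heading=left
t=1 straight(2) ⇒ x=-5 y=2 heading=left
t=2 arc(right, 3) ⇒ x=-8 y=5 heading=up
t=3 straight(2) ⇒ x=-8 y=7 heading=up
no rival 3-sequence matches.

straight(2), arc(right, 3), straight(2)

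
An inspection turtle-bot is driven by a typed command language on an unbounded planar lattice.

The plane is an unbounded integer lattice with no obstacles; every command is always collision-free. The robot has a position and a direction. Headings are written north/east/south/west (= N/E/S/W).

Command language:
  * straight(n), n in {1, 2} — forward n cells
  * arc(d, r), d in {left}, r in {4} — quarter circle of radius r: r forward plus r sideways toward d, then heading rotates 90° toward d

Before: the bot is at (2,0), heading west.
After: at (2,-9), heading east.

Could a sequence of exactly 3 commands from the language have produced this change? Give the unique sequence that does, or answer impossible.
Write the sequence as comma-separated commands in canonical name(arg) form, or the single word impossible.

key: cell and facing (now E) both changed — the 3 commands mix motion and turning
begin: at (2,0), heading west
t=1 arc(left, 4) ⇒ at (-2,-4), heading south
t=2 straight(1) ⇒ at (-2,-5), heading south
t=3 arc(left, 4) ⇒ at (2,-9), heading east
no rival 3-sequence matches.

arc(left, 4), straight(1), arc(left, 4)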